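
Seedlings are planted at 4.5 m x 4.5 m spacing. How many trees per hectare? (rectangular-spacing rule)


Formula: TPH = 10000 m^2/ha / (spacing_x * spacing_y)
Area per tree = 4.5 m * 4.5 m = 20.25 m^2
TPH = 10000 / 20.25 = 494 trees/ha

494


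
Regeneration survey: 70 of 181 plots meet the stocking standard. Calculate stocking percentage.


Formula: Stocking % = stocked plots / total plots * 100
Stocking = 70 / 181 * 100
Stocking = 0.3867 * 100 = 38.7%

38.7


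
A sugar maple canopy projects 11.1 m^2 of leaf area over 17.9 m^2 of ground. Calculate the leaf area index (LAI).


Formula: LAI = total leaf area / ground area  (dimensionless)
LAI = 11.1 m^2 / 17.9 m^2
LAI = 0.62

0.62


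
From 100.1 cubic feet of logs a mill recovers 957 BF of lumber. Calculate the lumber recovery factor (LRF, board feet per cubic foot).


Formula: LRF = Lumber Output (BF) / Log Input (ft^3)
LRF = 957 BF / 100.1 ft^3
LRF = 9.56 BF/ft^3

9.56


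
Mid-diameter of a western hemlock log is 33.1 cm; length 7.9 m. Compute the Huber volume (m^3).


Huber: V = Am * L,  Am = pi*(Dm/200)^2
Am = pi*(33.1/200)^2 = 0.086049 m^2
V = 0.086049*7.9 = 0.6798 m^3

0.6798


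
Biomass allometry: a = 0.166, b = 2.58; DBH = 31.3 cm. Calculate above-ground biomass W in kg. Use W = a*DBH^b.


Formula: W = a * DBH^b  (allometric power law)
DBH^b = 31.3^2.58 = 7219.4546
W = 0.166 * 7219.4546 = 1198.4 kg

1198.4


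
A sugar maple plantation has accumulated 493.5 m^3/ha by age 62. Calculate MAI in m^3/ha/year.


Formula: MAI = Total Volume / Stand Age
MAI = 493.5 m^3/ha / 62 years
MAI = 7.96 m^3/ha/year

7.96


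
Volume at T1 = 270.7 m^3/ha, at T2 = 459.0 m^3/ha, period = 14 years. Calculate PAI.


Formula: PAI = (V_T2 - V_T1) / (T2 - T1)
Volume increment = 459.0 - 270.7 = 188.3 m^3/ha
PAI = 188.3 / 14 = 13.45 m^3/ha/year

13.45


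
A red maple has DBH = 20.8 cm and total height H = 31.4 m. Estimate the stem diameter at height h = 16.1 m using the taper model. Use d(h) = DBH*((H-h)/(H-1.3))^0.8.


Taper: d(h) = DBH * ((H - h) / (H - 1.3))^0.8
Numerator = H - h = 31.4 - 16.1 = 15.3 m
Denominator = H - 1.3 = 31.4 - 1.3 = 30.1 m
Ratio = 15.3 / 30.1 = 0.50831
d = 20.8 * 0.50831^0.8 = 12.1 cm

12.1


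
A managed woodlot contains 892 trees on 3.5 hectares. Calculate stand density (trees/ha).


Formula: Stand Density = N_trees / Area_ha
Density = 892 trees / 3.5 ha
Density = 255 trees/ha

255


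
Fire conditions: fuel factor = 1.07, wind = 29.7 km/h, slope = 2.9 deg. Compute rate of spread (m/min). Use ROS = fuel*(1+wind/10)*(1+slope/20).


Formula: ROS = fuel * (1 + wind/10) * (1 + slope/20)
Wind factor = 1 + 29.7/10 = 3.97
Slope factor = 1 + 2.9/20 = 1.145
ROS = 1.07 * 3.97 * 1.145 = 4.86 m/min

4.86


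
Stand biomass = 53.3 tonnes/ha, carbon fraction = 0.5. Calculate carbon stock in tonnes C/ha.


Formula: Carbon Stock = Biomass * Carbon Fraction
C = 53.3 t/ha * 0.5
C = 26.7 t C/ha

26.7


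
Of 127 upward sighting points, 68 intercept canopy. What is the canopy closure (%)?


Formula: Canopy closure = covered points / total points * 100
Closure = 68 / 127 * 100
Closure = 0.5354 * 100 = 53.5%

53.5


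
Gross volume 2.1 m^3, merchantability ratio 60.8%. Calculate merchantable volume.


Formula: MV = V_total * (merchantable_pct / 100)
Merchantable fraction = 60.8% / 100 = 0.608
MV = 2.1 m^3 * 0.608 = 1.277 m^3

1.277


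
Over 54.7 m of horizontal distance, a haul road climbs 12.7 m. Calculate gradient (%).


Formula: Gradient = rise / run * 100
Gradient = 12.7 / 54.7 * 100 = 23.2%

23.2


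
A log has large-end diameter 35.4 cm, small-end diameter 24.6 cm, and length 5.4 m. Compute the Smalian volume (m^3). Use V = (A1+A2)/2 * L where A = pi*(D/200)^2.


Smalian: V = (A1 + A2)/2 * L,  A = pi*(D/200)^2
A1 = pi*(35.4/200)^2 = 0.098423 m^2
A2 = pi*(24.6/200)^2 = 0.047529 m^2
V = (0.098423+0.047529)/2*5.4 = 0.3941 m^3

0.3941


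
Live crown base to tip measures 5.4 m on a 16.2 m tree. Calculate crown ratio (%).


Formula: Crown Ratio = (Crown Length / Total Height) * 100
CR = (5.4 m / 16.2 m) * 100
CR = 0.3333 * 100 = 33.3%

33.3


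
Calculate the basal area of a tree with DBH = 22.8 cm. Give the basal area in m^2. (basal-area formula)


Formula: BA = pi * (DBH/2)^2 / 10000  (cm^2 to m^2)
Radius = DBH/2 = 22.8/2 = 11.4 cm
BA = pi * 11.4^2 / 10000
   = 408.2814 cm^2 / 10000
   = 0.0408 m^2

0.0408


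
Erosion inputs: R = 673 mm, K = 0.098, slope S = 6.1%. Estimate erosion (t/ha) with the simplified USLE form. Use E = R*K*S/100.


Formula: E = R * K * S / 100  (simplified USLE)
R * K = 673 * 0.098 = 65.954
E = 65.954 * 6.1 / 100 = 4.02 t/ha

4.02


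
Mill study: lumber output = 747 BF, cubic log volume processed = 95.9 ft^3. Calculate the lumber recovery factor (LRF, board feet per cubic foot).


Formula: LRF = Lumber Output (BF) / Log Input (ft^3)
LRF = 747 BF / 95.9 ft^3
LRF = 7.79 BF/ft^3

7.79


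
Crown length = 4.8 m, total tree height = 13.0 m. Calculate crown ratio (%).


Formula: Crown Ratio = (Crown Length / Total Height) * 100
CR = (4.8 m / 13.0 m) * 100
CR = 0.3692 * 100 = 36.9%

36.9


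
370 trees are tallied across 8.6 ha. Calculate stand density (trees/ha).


Formula: Stand Density = N_trees / Area_ha
Density = 370 trees / 8.6 ha
Density = 43 trees/ha

43


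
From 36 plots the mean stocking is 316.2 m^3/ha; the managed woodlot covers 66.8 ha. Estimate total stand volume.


Formula: Total Volume = Mean Volume per ha * Total Area
Total Volume = 316.2 m^3/ha * 66.8 ha
Total Volume = 21122 m^3

21122


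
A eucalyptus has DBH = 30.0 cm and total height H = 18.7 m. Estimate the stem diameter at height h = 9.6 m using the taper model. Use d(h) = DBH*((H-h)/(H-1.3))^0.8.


Taper: d(h) = DBH * ((H - h) / (H - 1.3))^0.8
Numerator = H - h = 18.7 - 9.6 = 9.1 m
Denominator = H - 1.3 = 18.7 - 1.3 = 17.4 m
Ratio = 9.1 / 17.4 = 0.52299
d = 30.0 * 0.52299^0.8 = 17.9 cm

17.9


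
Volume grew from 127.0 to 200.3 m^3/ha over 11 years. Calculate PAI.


Formula: PAI = (V_T2 - V_T1) / (T2 - T1)
Volume increment = 200.3 - 127.0 = 73.3 m^3/ha
PAI = 73.3 / 11 = 6.66 m^3/ha/year

6.66


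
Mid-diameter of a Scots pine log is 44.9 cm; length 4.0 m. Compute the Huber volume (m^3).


Huber: V = Am * L,  Am = pi*(Dm/200)^2
Am = pi*(44.9/200)^2 = 0.158337 m^2
V = 0.158337*4.0 = 0.6333 m^3

0.6333


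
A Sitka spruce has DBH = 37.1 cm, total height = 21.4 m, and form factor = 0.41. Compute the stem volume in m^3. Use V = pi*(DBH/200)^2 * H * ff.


Formula: V = pi * (DBH/200)^2 * H * ff
Radius = DBH/200 = 37.1/200 = 0.1855 m
Radius^2 = 0.1855^2 = 0.03441025 m^2
V = pi * 0.03441025 * 21.4 * 0.41
V = 0.948 m^3

0.948


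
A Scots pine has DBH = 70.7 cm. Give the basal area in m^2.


Formula: BA = pi * (DBH/2)^2 / 10000  (cm^2 to m^2)
Radius = DBH/2 = 70.7/2 = 35.35 cm
BA = pi * 35.35^2 / 10000
   = 3925.8049 cm^2 / 10000
   = 0.3926 m^2

0.3926


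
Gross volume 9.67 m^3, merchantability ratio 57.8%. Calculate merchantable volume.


Formula: MV = V_total * (merchantable_pct / 100)
Merchantable fraction = 57.8% / 100 = 0.578
MV = 9.67 m^3 * 0.578 = 5.589 m^3

5.589


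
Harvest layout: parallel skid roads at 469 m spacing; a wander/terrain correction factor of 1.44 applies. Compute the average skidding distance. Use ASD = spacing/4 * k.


Formula: ASD = (spacing / 4) * correction
Uncorrected distance = spacing / 4 = 469 / 4 = 117.25 m
ASD = 117.25 * 1.44 = 169 m

169


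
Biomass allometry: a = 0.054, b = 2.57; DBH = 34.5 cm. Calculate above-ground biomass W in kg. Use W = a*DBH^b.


Formula: W = a * DBH^b  (allometric power law)
DBH^b = 34.5^2.57 = 8957.6703
W = 0.054 * 8957.6703 = 483.7 kg

483.7


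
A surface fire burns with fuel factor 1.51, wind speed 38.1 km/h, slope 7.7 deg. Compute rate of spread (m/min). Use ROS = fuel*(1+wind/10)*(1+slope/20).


Formula: ROS = fuel * (1 + wind/10) * (1 + slope/20)
Wind factor = 1 + 38.1/10 = 4.81
Slope factor = 1 + 7.7/20 = 1.385
ROS = 1.51 * 4.81 * 1.385 = 10.06 m/min

10.06


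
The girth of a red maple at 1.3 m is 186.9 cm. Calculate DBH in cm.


Formula: DBH = C / pi
DBH = 186.9 / pi
pi = 3.14159...
DBH = 59.5 cm

59.5


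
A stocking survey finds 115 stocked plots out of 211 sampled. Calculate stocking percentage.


Formula: Stocking % = stocked plots / total plots * 100
Stocking = 115 / 211 * 100
Stocking = 0.545 * 100 = 54.5%

54.5


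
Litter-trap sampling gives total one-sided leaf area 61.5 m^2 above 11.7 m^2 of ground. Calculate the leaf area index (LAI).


Formula: LAI = total leaf area / ground area  (dimensionless)
LAI = 61.5 m^2 / 11.7 m^2
LAI = 5.26

5.26


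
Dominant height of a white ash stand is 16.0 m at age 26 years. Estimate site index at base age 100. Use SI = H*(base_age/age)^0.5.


Formula: SI = H_dom * (base_age / age)^0.5
Age ratio = 100 / 26 = 3.84615
sqrt(age_ratio) = 1.96116
SI = 16.0 * 1.96116 = 31.4 m

31.4


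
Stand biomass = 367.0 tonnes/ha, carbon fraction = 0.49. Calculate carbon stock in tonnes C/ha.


Formula: Carbon Stock = Biomass * Carbon Fraction
C = 367.0 t/ha * 0.49
C = 179.8 t C/ha

179.8


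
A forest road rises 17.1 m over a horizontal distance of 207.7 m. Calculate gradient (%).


Formula: Gradient = rise / run * 100
Gradient = 17.1 / 207.7 * 100 = 8.2%

8.2


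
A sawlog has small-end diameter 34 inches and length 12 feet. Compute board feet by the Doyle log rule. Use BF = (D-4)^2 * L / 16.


Doyle: BF = (D - 4)^2 * L / 16
Adjusted diameter = 34 - 4 = 30 in
(D-4)^2 = 30^2 = 900
BF = 900 * 12 / 16 = 675 BF

675


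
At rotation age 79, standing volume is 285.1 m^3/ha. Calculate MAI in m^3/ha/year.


Formula: MAI = Total Volume / Stand Age
MAI = 285.1 m^3/ha / 79 years
MAI = 3.61 m^3/ha/year

3.61


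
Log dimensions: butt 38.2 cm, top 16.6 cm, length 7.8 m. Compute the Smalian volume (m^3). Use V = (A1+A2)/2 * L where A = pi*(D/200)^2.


Smalian: V = (A1 + A2)/2 * L,  A = pi*(D/200)^2
A1 = pi*(38.2/200)^2 = 0.114608 m^2
A2 = pi*(16.6/200)^2 = 0.021642 m^2
V = (0.114608+0.021642)/2*7.8 = 0.5314 m^3

0.5314


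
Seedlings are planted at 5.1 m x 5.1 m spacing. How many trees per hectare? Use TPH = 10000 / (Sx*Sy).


Formula: TPH = 10000 m^2/ha / (spacing_x * spacing_y)
Area per tree = 5.1 m * 5.1 m = 26.01 m^2
TPH = 10000 / 26.01 = 384 trees/ha

384


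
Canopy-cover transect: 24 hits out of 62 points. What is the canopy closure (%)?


Formula: Canopy closure = covered points / total points * 100
Closure = 24 / 62 * 100
Closure = 0.3871 * 100 = 38.7%

38.7


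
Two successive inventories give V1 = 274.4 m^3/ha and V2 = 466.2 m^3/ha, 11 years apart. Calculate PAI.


Formula: PAI = (V_T2 - V_T1) / (T2 - T1)
Volume increment = 466.2 - 274.4 = 191.8 m^3/ha
PAI = 191.8 / 11 = 17.44 m^3/ha/year

17.44


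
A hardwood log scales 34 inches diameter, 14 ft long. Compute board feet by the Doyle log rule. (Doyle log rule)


Doyle: BF = (D - 4)^2 * L / 16
Adjusted diameter = 34 - 4 = 30 in
(D-4)^2 = 30^2 = 900
BF = 900 * 14 / 16 = 788 BF

788


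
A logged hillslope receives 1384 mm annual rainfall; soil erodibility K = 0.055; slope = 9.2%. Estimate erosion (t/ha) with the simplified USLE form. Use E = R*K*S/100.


Formula: E = R * K * S / 100  (simplified USLE)
R * K = 1384 * 0.055 = 76.12
E = 76.12 * 9.2 / 100 = 7.0 t/ha

7.0


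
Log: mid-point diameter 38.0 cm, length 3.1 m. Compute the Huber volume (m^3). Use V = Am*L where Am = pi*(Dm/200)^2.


Huber: V = Am * L,  Am = pi*(Dm/200)^2
Am = pi*(38.0/200)^2 = 0.113411 m^2
V = 0.113411*3.1 = 0.3516 m^3

0.3516


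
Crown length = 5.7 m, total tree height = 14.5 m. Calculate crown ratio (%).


Formula: Crown Ratio = (Crown Length / Total Height) * 100
CR = (5.7 m / 14.5 m) * 100
CR = 0.3931 * 100 = 39.3%

39.3


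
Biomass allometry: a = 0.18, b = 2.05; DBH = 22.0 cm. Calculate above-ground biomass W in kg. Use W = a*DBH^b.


Formula: W = a * DBH^b  (allometric power law)
DBH^b = 22.0^2.05 = 564.8934
W = 0.18 * 564.8934 = 101.7 kg

101.7


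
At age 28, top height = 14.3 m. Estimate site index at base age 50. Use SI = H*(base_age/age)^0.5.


Formula: SI = H_dom * (base_age / age)^0.5
Age ratio = 50 / 28 = 1.78571
sqrt(age_ratio) = 1.33631
SI = 14.3 * 1.33631 = 19.1 m

19.1


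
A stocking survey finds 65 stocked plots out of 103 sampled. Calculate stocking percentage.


Formula: Stocking % = stocked plots / total plots * 100
Stocking = 65 / 103 * 100
Stocking = 0.6311 * 100 = 63.1%

63.1


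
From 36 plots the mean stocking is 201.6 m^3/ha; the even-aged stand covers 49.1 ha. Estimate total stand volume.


Formula: Total Volume = Mean Volume per ha * Total Area
Total Volume = 201.6 m^3/ha * 49.1 ha
Total Volume = 9899 m^3

9899


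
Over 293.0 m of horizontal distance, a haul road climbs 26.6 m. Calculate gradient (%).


Formula: Gradient = rise / run * 100
Gradient = 26.6 / 293.0 * 100 = 9.1%

9.1


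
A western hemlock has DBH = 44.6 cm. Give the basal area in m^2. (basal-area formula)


Formula: BA = pi * (DBH/2)^2 / 10000  (cm^2 to m^2)
Radius = DBH/2 = 44.6/2 = 22.3 cm
BA = pi * 22.3^2 / 10000
   = 1562.2826 cm^2 / 10000
   = 0.1562 m^2

0.1562


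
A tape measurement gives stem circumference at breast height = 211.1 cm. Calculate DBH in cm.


Formula: DBH = C / pi
DBH = 211.1 / pi
pi = 3.14159...
DBH = 67.2 cm

67.2


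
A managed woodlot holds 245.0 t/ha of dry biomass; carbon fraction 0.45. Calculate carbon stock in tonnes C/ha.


Formula: Carbon Stock = Biomass * Carbon Fraction
C = 245.0 t/ha * 0.45
C = 110.3 t C/ha

110.3


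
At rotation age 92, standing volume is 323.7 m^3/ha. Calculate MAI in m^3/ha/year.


Formula: MAI = Total Volume / Stand Age
MAI = 323.7 m^3/ha / 92 years
MAI = 3.52 m^3/ha/year

3.52


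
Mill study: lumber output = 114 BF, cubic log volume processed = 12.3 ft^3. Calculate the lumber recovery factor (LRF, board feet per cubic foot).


Formula: LRF = Lumber Output (BF) / Log Input (ft^3)
LRF = 114 BF / 12.3 ft^3
LRF = 9.27 BF/ft^3

9.27


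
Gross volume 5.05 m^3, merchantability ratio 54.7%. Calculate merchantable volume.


Formula: MV = V_total * (merchantable_pct / 100)
Merchantable fraction = 54.7% / 100 = 0.547
MV = 5.05 m^3 * 0.547 = 2.762 m^3

2.762


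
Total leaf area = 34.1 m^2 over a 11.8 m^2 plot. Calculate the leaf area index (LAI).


Formula: LAI = total leaf area / ground area  (dimensionless)
LAI = 34.1 m^2 / 11.8 m^2
LAI = 2.89

2.89


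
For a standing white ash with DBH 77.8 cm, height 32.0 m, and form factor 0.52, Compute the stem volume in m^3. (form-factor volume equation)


Formula: V = pi * (DBH/200)^2 * H * ff
Radius = DBH/200 = 77.8/200 = 0.389 m
Radius^2 = 0.389^2 = 0.151321 m^2
V = pi * 0.151321 * 32.0 * 0.52
V = 7.91 m^3

7.91


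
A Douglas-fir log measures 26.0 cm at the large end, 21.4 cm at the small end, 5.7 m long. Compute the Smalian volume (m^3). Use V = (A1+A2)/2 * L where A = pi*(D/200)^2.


Smalian: V = (A1 + A2)/2 * L,  A = pi*(D/200)^2
A1 = pi*(26.0/200)^2 = 0.053093 m^2
A2 = pi*(21.4/200)^2 = 0.035968 m^2
V = (0.053093+0.035968)/2*5.7 = 0.2538 m^3

0.2538


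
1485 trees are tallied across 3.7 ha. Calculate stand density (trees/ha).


Formula: Stand Density = N_trees / Area_ha
Density = 1485 trees / 3.7 ha
Density = 401 trees/ha

401


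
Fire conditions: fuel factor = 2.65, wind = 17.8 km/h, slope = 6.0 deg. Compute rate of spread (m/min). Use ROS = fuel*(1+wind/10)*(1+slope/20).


Formula: ROS = fuel * (1 + wind/10) * (1 + slope/20)
Wind factor = 1 + 17.8/10 = 2.78
Slope factor = 1 + 6.0/20 = 1.3
ROS = 2.65 * 2.78 * 1.3 = 9.58 m/min

9.58


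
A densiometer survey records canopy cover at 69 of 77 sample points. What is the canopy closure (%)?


Formula: Canopy closure = covered points / total points * 100
Closure = 69 / 77 * 100
Closure = 0.8961 * 100 = 89.6%

89.6


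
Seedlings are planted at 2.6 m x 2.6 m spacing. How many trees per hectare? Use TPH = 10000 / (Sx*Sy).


Formula: TPH = 10000 m^2/ha / (spacing_x * spacing_y)
Area per tree = 2.6 m * 2.6 m = 6.76 m^2
TPH = 10000 / 6.76 = 1479 trees/ha

1479


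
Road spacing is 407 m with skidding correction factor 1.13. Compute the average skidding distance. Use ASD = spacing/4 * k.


Formula: ASD = (spacing / 4) * correction
Uncorrected distance = spacing / 4 = 407 / 4 = 101.75 m
ASD = 101.75 * 1.13 = 115 m

115


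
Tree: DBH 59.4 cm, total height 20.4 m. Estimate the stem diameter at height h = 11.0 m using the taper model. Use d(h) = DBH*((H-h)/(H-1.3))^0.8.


Taper: d(h) = DBH * ((H - h) / (H - 1.3))^0.8
Numerator = H - h = 20.4 - 11.0 = 9.4 m
Denominator = H - 1.3 = 20.4 - 1.3 = 19.1 m
Ratio = 9.4 / 19.1 = 0.49215
d = 59.4 * 0.49215^0.8 = 33.7 cm

33.7


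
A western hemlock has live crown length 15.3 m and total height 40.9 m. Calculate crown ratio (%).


Formula: Crown Ratio = (Crown Length / Total Height) * 100
CR = (15.3 m / 40.9 m) * 100
CR = 0.3741 * 100 = 37.4%

37.4


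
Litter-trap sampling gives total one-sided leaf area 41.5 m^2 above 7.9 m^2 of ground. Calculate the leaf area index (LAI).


Formula: LAI = total leaf area / ground area  (dimensionless)
LAI = 41.5 m^2 / 7.9 m^2
LAI = 5.25

5.25


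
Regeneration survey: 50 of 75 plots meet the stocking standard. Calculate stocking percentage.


Formula: Stocking % = stocked plots / total plots * 100
Stocking = 50 / 75 * 100
Stocking = 0.6667 * 100 = 66.7%

66.7


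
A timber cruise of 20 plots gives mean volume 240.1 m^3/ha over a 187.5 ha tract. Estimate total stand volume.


Formula: Total Volume = Mean Volume per ha * Total Area
Total Volume = 240.1 m^3/ha * 187.5 ha
Total Volume = 45019 m^3

45019


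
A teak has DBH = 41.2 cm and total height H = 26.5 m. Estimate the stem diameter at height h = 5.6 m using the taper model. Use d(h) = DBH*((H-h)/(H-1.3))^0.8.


Taper: d(h) = DBH * ((H - h) / (H - 1.3))^0.8
Numerator = H - h = 26.5 - 5.6 = 20.9 m
Denominator = H - 1.3 = 26.5 - 1.3 = 25.2 m
Ratio = 20.9 / 25.2 = 0.82937
d = 41.2 * 0.82937^0.8 = 35.5 cm

35.5


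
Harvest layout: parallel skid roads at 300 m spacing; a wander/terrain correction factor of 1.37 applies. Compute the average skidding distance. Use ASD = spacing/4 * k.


Formula: ASD = (spacing / 4) * correction
Uncorrected distance = spacing / 4 = 300 / 4 = 75 m
ASD = 75 * 1.37 = 103 m

103


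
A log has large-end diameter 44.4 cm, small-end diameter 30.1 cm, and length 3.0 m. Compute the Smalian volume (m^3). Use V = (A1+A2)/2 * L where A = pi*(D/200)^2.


Smalian: V = (A1 + A2)/2 * L,  A = pi*(D/200)^2
A1 = pi*(44.4/200)^2 = 0.15483 m^2
A2 = pi*(30.1/200)^2 = 0.071158 m^2
V = (0.15483+0.071158)/2*3.0 = 0.339 m^3

0.339


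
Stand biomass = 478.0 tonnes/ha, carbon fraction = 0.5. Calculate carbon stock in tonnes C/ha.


Formula: Carbon Stock = Biomass * Carbon Fraction
C = 478.0 t/ha * 0.5
C = 239.0 t C/ha

239.0


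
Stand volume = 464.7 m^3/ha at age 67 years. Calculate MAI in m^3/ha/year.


Formula: MAI = Total Volume / Stand Age
MAI = 464.7 m^3/ha / 67 years
MAI = 6.94 m^3/ha/year

6.94


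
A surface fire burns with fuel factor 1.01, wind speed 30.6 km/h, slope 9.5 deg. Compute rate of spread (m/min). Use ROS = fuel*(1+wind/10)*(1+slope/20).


Formula: ROS = fuel * (1 + wind/10) * (1 + slope/20)
Wind factor = 1 + 30.6/10 = 4.06
Slope factor = 1 + 9.5/20 = 1.475
ROS = 1.01 * 4.06 * 1.475 = 6.05 m/min

6.05


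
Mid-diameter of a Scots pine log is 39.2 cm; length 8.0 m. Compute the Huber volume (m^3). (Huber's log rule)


Huber: V = Am * L,  Am = pi*(Dm/200)^2
Am = pi*(39.2/200)^2 = 0.120687 m^2
V = 0.120687*8.0 = 0.9655 m^3

0.9655


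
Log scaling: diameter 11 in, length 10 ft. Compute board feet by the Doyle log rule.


Doyle: BF = (D - 4)^2 * L / 16
Adjusted diameter = 11 - 4 = 7 in
(D-4)^2 = 7^2 = 49
BF = 49 * 10 / 16 = 31 BF

31


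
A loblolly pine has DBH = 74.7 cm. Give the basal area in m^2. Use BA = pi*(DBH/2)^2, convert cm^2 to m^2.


Formula: BA = pi * (DBH/2)^2 / 10000  (cm^2 to m^2)
Radius = DBH/2 = 74.7/2 = 37.35 cm
BA = pi * 37.35^2 / 10000
   = 4382.5924 cm^2 / 10000
   = 0.4383 m^2

0.4383


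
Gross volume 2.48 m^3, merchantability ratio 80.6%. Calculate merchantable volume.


Formula: MV = V_total * (merchantable_pct / 100)
Merchantable fraction = 80.6% / 100 = 0.806
MV = 2.48 m^3 * 0.806 = 1.999 m^3

1.999


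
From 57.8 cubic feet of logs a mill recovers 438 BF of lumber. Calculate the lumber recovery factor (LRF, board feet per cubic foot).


Formula: LRF = Lumber Output (BF) / Log Input (ft^3)
LRF = 438 BF / 57.8 ft^3
LRF = 7.58 BF/ft^3

7.58


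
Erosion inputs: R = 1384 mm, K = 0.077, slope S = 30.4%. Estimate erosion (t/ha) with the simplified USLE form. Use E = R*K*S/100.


Formula: E = R * K * S / 100  (simplified USLE)
R * K = 1384 * 0.077 = 106.568
E = 106.568 * 30.4 / 100 = 32.4 t/ha

32.4


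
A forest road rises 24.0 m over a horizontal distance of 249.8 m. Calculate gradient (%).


Formula: Gradient = rise / run * 100
Gradient = 24.0 / 249.8 * 100 = 9.6%

9.6


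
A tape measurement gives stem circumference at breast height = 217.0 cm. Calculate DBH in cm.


Formula: DBH = C / pi
DBH = 217.0 / pi
pi = 3.14159...
DBH = 69.1 cm

69.1


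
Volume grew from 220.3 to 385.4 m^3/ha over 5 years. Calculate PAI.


Formula: PAI = (V_T2 - V_T1) / (T2 - T1)
Volume increment = 385.4 - 220.3 = 165.1 m^3/ha
PAI = 165.1 / 5 = 33.02 m^3/ha/year

33.02


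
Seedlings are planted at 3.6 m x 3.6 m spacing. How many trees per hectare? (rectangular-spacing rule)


Formula: TPH = 10000 m^2/ha / (spacing_x * spacing_y)
Area per tree = 3.6 m * 3.6 m = 12.96 m^2
TPH = 10000 / 12.96 = 772 trees/ha

772


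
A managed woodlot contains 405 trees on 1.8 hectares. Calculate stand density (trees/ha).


Formula: Stand Density = N_trees / Area_ha
Density = 405 trees / 1.8 ha
Density = 225 trees/ha

225


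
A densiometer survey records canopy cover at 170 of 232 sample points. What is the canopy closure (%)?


Formula: Canopy closure = covered points / total points * 100
Closure = 170 / 232 * 100
Closure = 0.7328 * 100 = 73.3%

73.3


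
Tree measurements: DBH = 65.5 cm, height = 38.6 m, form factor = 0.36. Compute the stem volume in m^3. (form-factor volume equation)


Formula: V = pi * (DBH/200)^2 * H * ff
Radius = DBH/200 = 65.5/200 = 0.3275 m
Radius^2 = 0.3275^2 = 0.10725625 m^2
V = pi * 0.10725625 * 38.6 * 0.36
V = 4.682 m^3

4.682


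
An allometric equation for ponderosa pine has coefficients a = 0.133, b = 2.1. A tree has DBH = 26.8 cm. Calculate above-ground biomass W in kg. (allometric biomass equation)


Formula: W = a * DBH^b  (allometric power law)
DBH^b = 26.8^2.1 = 997.8909
W = 0.133 * 997.8909 = 132.7 kg

132.7


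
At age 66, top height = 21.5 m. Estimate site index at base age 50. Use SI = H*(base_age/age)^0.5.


Formula: SI = H_dom * (base_age / age)^0.5
Age ratio = 50 / 66 = 0.75758
sqrt(age_ratio) = 0.87039
SI = 21.5 * 0.87039 = 18.7 m

18.7


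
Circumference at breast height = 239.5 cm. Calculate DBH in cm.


Formula: DBH = C / pi
DBH = 239.5 / pi
pi = 3.14159...
DBH = 76.2 cm

76.2


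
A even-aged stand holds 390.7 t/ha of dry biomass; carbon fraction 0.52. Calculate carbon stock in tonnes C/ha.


Formula: Carbon Stock = Biomass * Carbon Fraction
C = 390.7 t/ha * 0.52
C = 203.2 t C/ha

203.2


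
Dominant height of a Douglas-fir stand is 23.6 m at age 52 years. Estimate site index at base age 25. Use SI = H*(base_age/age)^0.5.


Formula: SI = H_dom * (base_age / age)^0.5
Age ratio = 25 / 52 = 0.48077
sqrt(age_ratio) = 0.69338
SI = 23.6 * 0.69338 = 16.4 m

16.4


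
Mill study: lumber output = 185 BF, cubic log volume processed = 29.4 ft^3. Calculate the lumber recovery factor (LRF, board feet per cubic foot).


Formula: LRF = Lumber Output (BF) / Log Input (ft^3)
LRF = 185 BF / 29.4 ft^3
LRF = 6.29 BF/ft^3

6.29


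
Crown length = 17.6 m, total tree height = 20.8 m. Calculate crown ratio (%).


Formula: Crown Ratio = (Crown Length / Total Height) * 100
CR = (17.6 m / 20.8 m) * 100
CR = 0.8462 * 100 = 84.6%

84.6


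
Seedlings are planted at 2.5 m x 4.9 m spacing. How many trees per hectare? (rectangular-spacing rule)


Formula: TPH = 10000 m^2/ha / (spacing_x * spacing_y)
Area per tree = 2.5 m * 4.9 m = 12.25 m^2
TPH = 10000 / 12.25 = 816 trees/ha

816


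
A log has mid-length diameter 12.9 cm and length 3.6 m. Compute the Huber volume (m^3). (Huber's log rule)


Huber: V = Am * L,  Am = pi*(Dm/200)^2
Am = pi*(12.9/200)^2 = 0.01307 m^2
V = 0.01307*3.6 = 0.0471 m^3

0.0471


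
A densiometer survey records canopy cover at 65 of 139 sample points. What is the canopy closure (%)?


Formula: Canopy closure = covered points / total points * 100
Closure = 65 / 139 * 100
Closure = 0.4676 * 100 = 46.8%

46.8


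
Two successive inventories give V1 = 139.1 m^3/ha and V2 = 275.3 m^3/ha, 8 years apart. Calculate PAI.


Formula: PAI = (V_T2 - V_T1) / (T2 - T1)
Volume increment = 275.3 - 139.1 = 136.2 m^3/ha
PAI = 136.2 / 8 = 17.03 m^3/ha/year

17.03


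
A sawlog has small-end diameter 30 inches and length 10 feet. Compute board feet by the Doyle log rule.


Doyle: BF = (D - 4)^2 * L / 16
Adjusted diameter = 30 - 4 = 26 in
(D-4)^2 = 26^2 = 676
BF = 676 * 10 / 16 = 423 BF

423


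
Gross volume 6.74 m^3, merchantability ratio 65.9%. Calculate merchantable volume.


Formula: MV = V_total * (merchantable_pct / 100)
Merchantable fraction = 65.9% / 100 = 0.659
MV = 6.74 m^3 * 0.659 = 4.442 m^3

4.442


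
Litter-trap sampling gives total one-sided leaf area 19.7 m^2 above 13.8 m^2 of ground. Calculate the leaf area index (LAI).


Formula: LAI = total leaf area / ground area  (dimensionless)
LAI = 19.7 m^2 / 13.8 m^2
LAI = 1.43

1.43


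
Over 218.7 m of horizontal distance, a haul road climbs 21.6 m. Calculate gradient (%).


Formula: Gradient = rise / run * 100
Gradient = 21.6 / 218.7 * 100 = 9.9%

9.9


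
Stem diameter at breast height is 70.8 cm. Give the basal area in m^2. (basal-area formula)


Formula: BA = pi * (DBH/2)^2 / 10000  (cm^2 to m^2)
Radius = DBH/2 = 70.8/2 = 35.4 cm
BA = pi * 35.4^2 / 10000
   = 3936.9182 cm^2 / 10000
   = 0.3937 m^2

0.3937


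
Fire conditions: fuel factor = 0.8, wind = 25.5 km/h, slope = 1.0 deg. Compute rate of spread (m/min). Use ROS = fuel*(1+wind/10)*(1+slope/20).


Formula: ROS = fuel * (1 + wind/10) * (1 + slope/20)
Wind factor = 1 + 25.5/10 = 3.55
Slope factor = 1 + 1.0/20 = 1.05
ROS = 0.8 * 3.55 * 1.05 = 2.98 m/min

2.98


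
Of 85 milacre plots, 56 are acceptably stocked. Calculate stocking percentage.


Formula: Stocking % = stocked plots / total plots * 100
Stocking = 56 / 85 * 100
Stocking = 0.6588 * 100 = 65.9%

65.9


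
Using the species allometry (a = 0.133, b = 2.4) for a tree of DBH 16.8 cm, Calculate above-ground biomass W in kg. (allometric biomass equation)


Formula: W = a * DBH^b  (allometric power law)
DBH^b = 16.8^2.4 = 872.4535
W = 0.133 * 872.4535 = 116.0 kg

116.0


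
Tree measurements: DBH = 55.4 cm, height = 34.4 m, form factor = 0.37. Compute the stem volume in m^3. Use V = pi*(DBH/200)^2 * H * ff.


Formula: V = pi * (DBH/200)^2 * H * ff
Radius = DBH/200 = 55.4/200 = 0.277 m
Radius^2 = 0.277^2 = 0.076729 m^2
V = pi * 0.076729 * 34.4 * 0.37
V = 3.068 m^3

3.068


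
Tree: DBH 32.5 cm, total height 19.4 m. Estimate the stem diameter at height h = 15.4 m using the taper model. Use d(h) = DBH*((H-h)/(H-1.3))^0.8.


Taper: d(h) = DBH * ((H - h) / (H - 1.3))^0.8
Numerator = H - h = 19.4 - 15.4 = 4.0 m
Denominator = H - 1.3 = 19.4 - 1.3 = 18.1 m
Ratio = 4.0 / 18.1 = 0.22099
d = 32.5 * 0.22099^0.8 = 9.7 cm

9.7


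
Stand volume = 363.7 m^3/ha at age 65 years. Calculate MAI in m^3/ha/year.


Formula: MAI = Total Volume / Stand Age
MAI = 363.7 m^3/ha / 65 years
MAI = 5.6 m^3/ha/year

5.6


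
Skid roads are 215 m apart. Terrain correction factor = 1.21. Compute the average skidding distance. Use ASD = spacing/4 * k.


Formula: ASD = (spacing / 4) * correction
Uncorrected distance = spacing / 4 = 215 / 4 = 53.75 m
ASD = 53.75 * 1.21 = 65 m

65


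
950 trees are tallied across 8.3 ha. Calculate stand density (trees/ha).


Formula: Stand Density = N_trees / Area_ha
Density = 950 trees / 8.3 ha
Density = 114 trees/ha

114


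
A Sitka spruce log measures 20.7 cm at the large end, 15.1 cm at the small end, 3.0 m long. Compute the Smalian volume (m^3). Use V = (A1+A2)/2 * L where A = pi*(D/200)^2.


Smalian: V = (A1 + A2)/2 * L,  A = pi*(D/200)^2
A1 = pi*(20.7/200)^2 = 0.033654 m^2
A2 = pi*(15.1/200)^2 = 0.017908 m^2
V = (0.033654+0.017908)/2*3.0 = 0.0773 m^3

0.0773


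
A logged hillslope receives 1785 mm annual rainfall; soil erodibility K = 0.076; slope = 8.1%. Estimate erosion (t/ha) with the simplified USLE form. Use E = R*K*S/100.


Formula: E = R * K * S / 100  (simplified USLE)
R * K = 1785 * 0.076 = 135.66
E = 135.66 * 8.1 / 100 = 10.99 t/ha

10.99


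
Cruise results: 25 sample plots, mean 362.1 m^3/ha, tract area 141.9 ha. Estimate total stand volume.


Formula: Total Volume = Mean Volume per ha * Total Area
Total Volume = 362.1 m^3/ha * 141.9 ha
Total Volume = 51382 m^3

51382


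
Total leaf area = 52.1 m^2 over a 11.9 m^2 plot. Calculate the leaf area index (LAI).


Formula: LAI = total leaf area / ground area  (dimensionless)
LAI = 52.1 m^2 / 11.9 m^2
LAI = 4.38

4.38


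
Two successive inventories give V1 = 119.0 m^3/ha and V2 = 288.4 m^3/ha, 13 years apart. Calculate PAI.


Formula: PAI = (V_T2 - V_T1) / (T2 - T1)
Volume increment = 288.4 - 119.0 = 169.4 m^3/ha
PAI = 169.4 / 13 = 13.03 m^3/ha/year

13.03


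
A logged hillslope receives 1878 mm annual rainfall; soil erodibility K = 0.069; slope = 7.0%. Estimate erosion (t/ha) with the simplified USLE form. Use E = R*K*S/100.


Formula: E = R * K * S / 100  (simplified USLE)
R * K = 1878 * 0.069 = 129.582
E = 129.582 * 7.0 / 100 = 9.07 t/ha

9.07


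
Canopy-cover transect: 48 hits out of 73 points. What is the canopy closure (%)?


Formula: Canopy closure = covered points / total points * 100
Closure = 48 / 73 * 100
Closure = 0.6575 * 100 = 65.8%

65.8


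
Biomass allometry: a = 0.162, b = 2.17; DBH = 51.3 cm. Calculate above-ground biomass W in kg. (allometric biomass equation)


Formula: W = a * DBH^b  (allometric power law)
DBH^b = 51.3^2.17 = 5139.9002
W = 0.162 * 5139.9002 = 832.7 kg

832.7


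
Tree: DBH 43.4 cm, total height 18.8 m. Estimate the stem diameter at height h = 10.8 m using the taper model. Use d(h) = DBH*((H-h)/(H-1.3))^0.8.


Taper: d(h) = DBH * ((H - h) / (H - 1.3))^0.8
Numerator = H - h = 18.8 - 10.8 = 8.0 m
Denominator = H - 1.3 = 18.8 - 1.3 = 17.5 m
Ratio = 8.0 / 17.5 = 0.45714
d = 43.4 * 0.45714^0.8 = 23.2 cm

23.2


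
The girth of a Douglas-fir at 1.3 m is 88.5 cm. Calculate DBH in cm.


Formula: DBH = C / pi
DBH = 88.5 / pi
pi = 3.14159...
DBH = 28.2 cm

28.2


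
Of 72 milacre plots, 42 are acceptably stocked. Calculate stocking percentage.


Formula: Stocking % = stocked plots / total plots * 100
Stocking = 42 / 72 * 100
Stocking = 0.5833 * 100 = 58.3%

58.3


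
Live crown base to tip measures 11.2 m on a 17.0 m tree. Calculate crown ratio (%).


Formula: Crown Ratio = (Crown Length / Total Height) * 100
CR = (11.2 m / 17.0 m) * 100
CR = 0.6588 * 100 = 65.9%

65.9


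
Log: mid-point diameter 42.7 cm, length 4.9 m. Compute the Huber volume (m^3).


Huber: V = Am * L,  Am = pi*(Dm/200)^2
Am = pi*(42.7/200)^2 = 0.143201 m^2
V = 0.143201*4.9 = 0.7017 m^3

0.7017


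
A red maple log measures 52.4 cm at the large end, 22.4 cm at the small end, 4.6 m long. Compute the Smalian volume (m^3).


Smalian: V = (A1 + A2)/2 * L,  A = pi*(D/200)^2
A1 = pi*(52.4/200)^2 = 0.215651 m^2
A2 = pi*(22.4/200)^2 = 0.039408 m^2
V = (0.215651+0.039408)/2*4.6 = 0.5866 m^3

0.5866


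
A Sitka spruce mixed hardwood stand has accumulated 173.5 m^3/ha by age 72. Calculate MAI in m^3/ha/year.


Formula: MAI = Total Volume / Stand Age
MAI = 173.5 m^3/ha / 72 years
MAI = 2.41 m^3/ha/year

2.41


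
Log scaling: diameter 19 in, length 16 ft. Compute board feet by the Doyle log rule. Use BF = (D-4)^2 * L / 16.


Doyle: BF = (D - 4)^2 * L / 16
Adjusted diameter = 19 - 4 = 15 in
(D-4)^2 = 15^2 = 225
BF = 225 * 16 / 16 = 225 BF

225


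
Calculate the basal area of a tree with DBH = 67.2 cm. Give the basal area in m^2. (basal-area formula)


Formula: BA = pi * (DBH/2)^2 / 10000  (cm^2 to m^2)
Radius = DBH/2 = 67.2/2 = 33.6 cm
BA = pi * 33.6^2 / 10000
   = 3546.7324 cm^2 / 10000
   = 0.3547 m^2

0.3547


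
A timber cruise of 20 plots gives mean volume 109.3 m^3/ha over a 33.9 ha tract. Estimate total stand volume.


Formula: Total Volume = Mean Volume per ha * Total Area
Total Volume = 109.3 m^3/ha * 33.9 ha
Total Volume = 3705 m^3

3705


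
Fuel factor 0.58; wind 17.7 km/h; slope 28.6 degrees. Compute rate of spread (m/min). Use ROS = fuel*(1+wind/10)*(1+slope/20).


Formula: ROS = fuel * (1 + wind/10) * (1 + slope/20)
Wind factor = 1 + 17.7/10 = 2.77
Slope factor = 1 + 28.6/20 = 2.43
ROS = 0.58 * 2.77 * 2.43 = 3.9 m/min

3.9


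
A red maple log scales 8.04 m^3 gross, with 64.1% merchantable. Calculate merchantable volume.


Formula: MV = V_total * (merchantable_pct / 100)
Merchantable fraction = 64.1% / 100 = 0.641
MV = 8.04 m^3 * 0.641 = 5.154 m^3

5.154


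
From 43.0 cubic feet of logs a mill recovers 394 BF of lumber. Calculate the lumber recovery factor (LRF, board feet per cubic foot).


Formula: LRF = Lumber Output (BF) / Log Input (ft^3)
LRF = 394 BF / 43.0 ft^3
LRF = 9.16 BF/ft^3

9.16


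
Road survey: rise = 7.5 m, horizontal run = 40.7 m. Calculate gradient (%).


Formula: Gradient = rise / run * 100
Gradient = 7.5 / 40.7 * 100 = 18.4%

18.4


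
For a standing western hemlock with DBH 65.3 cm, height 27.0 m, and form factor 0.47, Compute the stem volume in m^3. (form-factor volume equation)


Formula: V = pi * (DBH/200)^2 * H * ff
Radius = DBH/200 = 65.3/200 = 0.3265 m
Radius^2 = 0.3265^2 = 0.10660225 m^2
V = pi * 0.10660225 * 27.0 * 0.47
V = 4.25 m^3

4.25


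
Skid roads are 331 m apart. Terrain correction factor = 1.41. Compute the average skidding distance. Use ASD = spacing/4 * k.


Formula: ASD = (spacing / 4) * correction
Uncorrected distance = spacing / 4 = 331 / 4 = 82.75 m
ASD = 82.75 * 1.41 = 117 m

117


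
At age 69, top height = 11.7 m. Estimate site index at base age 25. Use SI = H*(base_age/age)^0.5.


Formula: SI = H_dom * (base_age / age)^0.5
Age ratio = 25 / 69 = 0.36232
sqrt(age_ratio) = 0.60193
SI = 11.7 * 0.60193 = 7.0 m

7.0


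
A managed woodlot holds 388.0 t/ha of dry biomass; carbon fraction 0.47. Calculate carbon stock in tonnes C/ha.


Formula: Carbon Stock = Biomass * Carbon Fraction
C = 388.0 t/ha * 0.47
C = 182.4 t C/ha

182.4


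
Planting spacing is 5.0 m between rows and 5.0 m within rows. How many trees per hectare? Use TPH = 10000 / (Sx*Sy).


Formula: TPH = 10000 m^2/ha / (spacing_x * spacing_y)
Area per tree = 5.0 m * 5.0 m = 25.0 m^2
TPH = 10000 / 25.0 = 400 trees/ha

400


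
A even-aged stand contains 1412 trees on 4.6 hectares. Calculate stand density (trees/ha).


Formula: Stand Density = N_trees / Area_ha
Density = 1412 trees / 4.6 ha
Density = 307 trees/ha

307


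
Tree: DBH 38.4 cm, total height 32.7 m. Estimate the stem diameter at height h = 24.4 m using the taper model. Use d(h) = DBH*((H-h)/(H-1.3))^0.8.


Taper: d(h) = DBH * ((H - h) / (H - 1.3))^0.8
Numerator = H - h = 32.7 - 24.4 = 8.3 m
Denominator = H - 1.3 = 32.7 - 1.3 = 31.4 m
Ratio = 8.3 / 31.4 = 0.26433
d = 38.4 * 0.26433^0.8 = 13.2 cm

13.2


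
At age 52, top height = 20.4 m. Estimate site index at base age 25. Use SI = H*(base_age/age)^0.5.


Formula: SI = H_dom * (base_age / age)^0.5
Age ratio = 25 / 52 = 0.48077
sqrt(age_ratio) = 0.69338
SI = 20.4 * 0.69338 = 14.1 m

14.1


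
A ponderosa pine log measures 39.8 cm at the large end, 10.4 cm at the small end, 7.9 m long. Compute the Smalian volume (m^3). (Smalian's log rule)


Smalian: V = (A1 + A2)/2 * L,  A = pi*(D/200)^2
A1 = pi*(39.8/200)^2 = 0.12441 m^2
A2 = pi*(10.4/200)^2 = 0.008495 m^2
V = (0.12441+0.008495)/2*7.9 = 0.525 m^3

0.525


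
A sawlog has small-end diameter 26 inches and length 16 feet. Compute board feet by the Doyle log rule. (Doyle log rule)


Doyle: BF = (D - 4)^2 * L / 16
Adjusted diameter = 26 - 4 = 22 in
(D-4)^2 = 22^2 = 484
BF = 484 * 16 / 16 = 484 BF

484


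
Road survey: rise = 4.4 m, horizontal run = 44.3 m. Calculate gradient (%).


Formula: Gradient = rise / run * 100
Gradient = 4.4 / 44.3 * 100 = 9.9%

9.9


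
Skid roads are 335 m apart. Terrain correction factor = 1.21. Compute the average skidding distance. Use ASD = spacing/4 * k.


Formula: ASD = (spacing / 4) * correction
Uncorrected distance = spacing / 4 = 335 / 4 = 83.75 m
ASD = 83.75 * 1.21 = 101 m

101


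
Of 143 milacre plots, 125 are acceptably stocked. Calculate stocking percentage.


Formula: Stocking % = stocked plots / total plots * 100
Stocking = 125 / 143 * 100
Stocking = 0.8741 * 100 = 87.4%

87.4


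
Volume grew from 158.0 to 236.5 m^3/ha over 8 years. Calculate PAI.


Formula: PAI = (V_T2 - V_T1) / (T2 - T1)
Volume increment = 236.5 - 158.0 = 78.5 m^3/ha
PAI = 78.5 / 8 = 9.81 m^3/ha/year

9.81


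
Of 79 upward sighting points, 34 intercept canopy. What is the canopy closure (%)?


Formula: Canopy closure = covered points / total points * 100
Closure = 34 / 79 * 100
Closure = 0.4304 * 100 = 43.0%

43.0


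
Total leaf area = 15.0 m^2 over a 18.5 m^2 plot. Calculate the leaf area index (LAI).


Formula: LAI = total leaf area / ground area  (dimensionless)
LAI = 15.0 m^2 / 18.5 m^2
LAI = 0.81

0.81


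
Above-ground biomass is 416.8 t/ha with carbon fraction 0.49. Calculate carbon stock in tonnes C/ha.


Formula: Carbon Stock = Biomass * Carbon Fraction
C = 416.8 t/ha * 0.49
C = 204.2 t C/ha

204.2


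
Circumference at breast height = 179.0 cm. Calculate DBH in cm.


Formula: DBH = C / pi
DBH = 179.0 / pi
pi = 3.14159...
DBH = 57.0 cm

57.0


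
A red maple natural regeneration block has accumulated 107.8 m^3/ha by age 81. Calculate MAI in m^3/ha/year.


Formula: MAI = Total Volume / Stand Age
MAI = 107.8 m^3/ha / 81 years
MAI = 1.33 m^3/ha/year

1.33


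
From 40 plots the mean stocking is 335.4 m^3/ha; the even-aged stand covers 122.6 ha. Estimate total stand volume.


Formula: Total Volume = Mean Volume per ha * Total Area
Total Volume = 335.4 m^3/ha * 122.6 ha
Total Volume = 41120 m^3

41120


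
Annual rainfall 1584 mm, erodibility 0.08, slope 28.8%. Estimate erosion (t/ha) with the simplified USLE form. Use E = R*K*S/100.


Formula: E = R * K * S / 100  (simplified USLE)
R * K = 1584 * 0.08 = 126.72
E = 126.72 * 28.8 / 100 = 36.5 t/ha

36.5


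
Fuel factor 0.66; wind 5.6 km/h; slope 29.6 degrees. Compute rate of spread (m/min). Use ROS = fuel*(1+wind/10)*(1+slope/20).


Formula: ROS = fuel * (1 + wind/10) * (1 + slope/20)
Wind factor = 1 + 5.6/10 = 1.56
Slope factor = 1 + 29.6/20 = 2.48
ROS = 0.66 * 1.56 * 2.48 = 2.55 m/min

2.55


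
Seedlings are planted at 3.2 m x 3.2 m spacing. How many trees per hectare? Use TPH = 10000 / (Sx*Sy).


Formula: TPH = 10000 m^2/ha / (spacing_x * spacing_y)
Area per tree = 3.2 m * 3.2 m = 10.24 m^2
TPH = 10000 / 10.24 = 977 trees/ha

977


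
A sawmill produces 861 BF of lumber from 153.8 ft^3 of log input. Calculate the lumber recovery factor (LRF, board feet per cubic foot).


Formula: LRF = Lumber Output (BF) / Log Input (ft^3)
LRF = 861 BF / 153.8 ft^3
LRF = 5.6 BF/ft^3

5.6
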